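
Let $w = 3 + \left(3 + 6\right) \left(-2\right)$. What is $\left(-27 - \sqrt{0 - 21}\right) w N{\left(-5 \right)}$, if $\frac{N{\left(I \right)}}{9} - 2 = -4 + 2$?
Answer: $0$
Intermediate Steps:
$N{\left(I \right)} = 0$ ($N{\left(I \right)} = 18 + 9 \left(-4 + 2\right) = 18 + 9 \left(-2\right) = 18 - 18 = 0$)
$w = -15$ ($w = 3 + 9 \left(-2\right) = 3 - 18 = -15$)
$\left(-27 - \sqrt{0 - 21}\right) w N{\left(-5 \right)} = \left(-27 - \sqrt{0 - 21}\right) \left(-15\right) 0 = \left(-27 - \sqrt{-21}\right) \left(-15\right) 0 = \left(-27 - i \sqrt{21}\right) \left(-15\right) 0 = \left(405 + 15 i \sqrt{21}\right) 0 = 0$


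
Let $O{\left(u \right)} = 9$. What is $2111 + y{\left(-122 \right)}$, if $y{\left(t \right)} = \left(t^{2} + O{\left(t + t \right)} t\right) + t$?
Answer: $15775$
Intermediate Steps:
$y{\left(t \right)} = t^{2} + 10 t$ ($y{\left(t \right)} = \left(t^{2} + 9 t\right) + t = t^{2} + 10 t$)
$2111 + y{\left(-122 \right)} = 2111 - 122 \left(10 - 122\right) = 2111 - -13664 = 2111 + 13664 = 15775$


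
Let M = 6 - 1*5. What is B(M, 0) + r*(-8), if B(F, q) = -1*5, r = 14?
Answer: -117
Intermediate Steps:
M = 1 (M = 6 - 5 = 1)
B(F, q) = -5
B(M, 0) + r*(-8) = -5 + 14*(-8) = -5 - 112 = -117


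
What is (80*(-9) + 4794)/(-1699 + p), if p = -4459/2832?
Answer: -11537568/4816027 ≈ -2.3957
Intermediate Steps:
p = -4459/2832 (p = -4459*1/2832 = -4459/2832 ≈ -1.5745)
(80*(-9) + 4794)/(-1699 + p) = (80*(-9) + 4794)/(-1699 - 4459/2832) = (-720 + 4794)/(-4816027/2832) = 4074*(-2832/4816027) = -11537568/4816027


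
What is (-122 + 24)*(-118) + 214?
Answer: 11778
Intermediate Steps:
(-122 + 24)*(-118) + 214 = -98*(-118) + 214 = 11564 + 214 = 11778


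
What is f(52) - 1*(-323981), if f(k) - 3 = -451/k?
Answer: 16846717/52 ≈ 3.2398e+5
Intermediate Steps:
f(k) = 3 - 451/k
f(52) - 1*(-323981) = (3 - 451/52) - 1*(-323981) = (3 - 451*1/52) + 323981 = (3 - 451/52) + 323981 = -295/52 + 323981 = 16846717/52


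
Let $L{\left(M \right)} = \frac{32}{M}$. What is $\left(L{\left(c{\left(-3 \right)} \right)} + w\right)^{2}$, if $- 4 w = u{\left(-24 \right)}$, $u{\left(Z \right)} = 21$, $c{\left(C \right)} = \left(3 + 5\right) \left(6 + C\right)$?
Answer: $\frac{2209}{144} \approx 15.34$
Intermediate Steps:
$c{\left(C \right)} = 48 + 8 C$ ($c{\left(C \right)} = 8 \left(6 + C\right) = 48 + 8 C$)
$w = - \frac{21}{4}$ ($w = \left(- \frac{1}{4}\right) 21 = - \frac{21}{4} \approx -5.25$)
$\left(L{\left(c{\left(-3 \right)} \right)} + w\right)^{2} = \left(\frac{32}{48 + 8 \left(-3\right)} - \frac{21}{4}\right)^{2} = \left(\frac{32}{48 - 24} - \frac{21}{4}\right)^{2} = \left(\frac{32}{24} - \frac{21}{4}\right)^{2} = \left(32 \cdot \frac{1}{24} - \frac{21}{4}\right)^{2} = \left(\frac{4}{3} - \frac{21}{4}\right)^{2} = \left(- \frac{47}{12}\right)^{2} = \frac{2209}{144}$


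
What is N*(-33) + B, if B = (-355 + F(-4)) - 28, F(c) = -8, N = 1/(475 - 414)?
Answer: -23884/61 ≈ -391.54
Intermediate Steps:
N = 1/61 ≈ 0.016393
B = -391 (B = (-355 - 8) - 28 = -363 - 28 = -391)
N*(-33) + B = (1/61)*(-33) - 391 = -33/61 - 391 = -23884/61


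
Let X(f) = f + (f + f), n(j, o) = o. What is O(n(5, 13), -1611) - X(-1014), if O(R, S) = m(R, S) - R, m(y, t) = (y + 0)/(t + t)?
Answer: 9759425/3222 ≈ 3029.0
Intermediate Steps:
m(y, t) = y/(2*t) (m(y, t) = y/((2*t)) = y*(1/(2*t)) = y/(2*t))
X(f) = 3*f (X(f) = f + 2*f = 3*f)
O(R, S) = -R + R/(2*S) (O(R, S) = R/(2*S) - R = -R + R/(2*S))
O(n(5, 13), -1611) - X(-1014) = (-1*13 + (½)*13/(-1611)) - 3*(-1014) = (-13 + (½)*13*(-1/1611)) - 1*(-3042) = (-13 - 13/3222) + 3042 = -41899/3222 + 3042 = 9759425/3222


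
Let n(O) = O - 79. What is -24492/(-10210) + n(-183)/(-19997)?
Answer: 246220772/102084685 ≈ 2.4119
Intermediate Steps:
n(O) = -79 + O
-24492/(-10210) + n(-183)/(-19997) = -24492/(-10210) + (-79 - 183)/(-19997) = -24492*(-1/10210) - 262*(-1/19997) = 12246/5105 + 262/19997 = 246220772/102084685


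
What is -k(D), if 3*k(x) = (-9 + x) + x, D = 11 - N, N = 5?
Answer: -1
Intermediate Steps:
D = 6 (D = 11 - 1*5 = 11 - 5 = 6)
k(x) = -3 + 2*x/3 (k(x) = ((-9 + x) + x)/3 = (-9 + 2*x)/3 = -3 + 2*x/3)
-k(D) = -(-3 + (2/3)*6) = -(-3 + 4) = -1*1 = -1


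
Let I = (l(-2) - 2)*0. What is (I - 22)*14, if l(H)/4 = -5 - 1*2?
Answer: -308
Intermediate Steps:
l(H) = -28 (l(H) = 4*(-5 - 1*2) = 4*(-5 - 2) = 4*(-7) = -28)
I = 0 (I = (-28 - 2)*0 = -30*0 = 0)
(I - 22)*14 = (0 - 22)*14 = -22*14 = -308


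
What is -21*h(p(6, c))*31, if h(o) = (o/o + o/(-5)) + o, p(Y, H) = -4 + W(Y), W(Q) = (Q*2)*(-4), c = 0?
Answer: 132153/5 ≈ 26431.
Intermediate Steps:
W(Q) = -8*Q (W(Q) = (2*Q)*(-4) = -8*Q)
p(Y, H) = -4 - 8*Y
h(o) = 1 + 4*o/5 (h(o) = (1 + o*(-1/5)) + o = (1 - o/5) + o = 1 + 4*o/5)
-21*h(p(6, c))*31 = -21*(1 + 4*(-4 - 8*6)/5)*31 = -21*(1 + 4*(-4 - 48)/5)*31 = -21*(1 + (4/5)*(-52))*31 = -21*(1 - 208/5)*31 = -21*(-203/5)*31 = (4263/5)*31 = 132153/5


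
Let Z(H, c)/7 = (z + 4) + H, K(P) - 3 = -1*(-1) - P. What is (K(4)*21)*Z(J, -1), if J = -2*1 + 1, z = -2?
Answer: 0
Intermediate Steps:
K(P) = 4 - P (K(P) = 3 + (-1*(-1) - P) = 3 + (1 - P) = 4 - P)
J = -1 (J = -2 + 1 = -1)
Z(H, c) = 14 + 7*H (Z(H, c) = 7*((-2 + 4) + H) = 7*(2 + H) = 14 + 7*H)
(K(4)*21)*Z(J, -1) = ((4 - 1*4)*21)*(14 + 7*(-1)) = ((4 - 4)*21)*(14 - 7) = (0*21)*7 = 0*7 = 0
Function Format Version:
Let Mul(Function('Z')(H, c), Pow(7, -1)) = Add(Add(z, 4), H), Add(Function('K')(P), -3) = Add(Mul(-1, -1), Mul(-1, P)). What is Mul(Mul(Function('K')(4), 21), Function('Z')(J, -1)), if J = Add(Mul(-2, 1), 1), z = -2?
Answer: 0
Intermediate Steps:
Function('K')(P) = Add(4, Mul(-1, P)) (Function('K')(P) = Add(3, Add(Mul(-1, -1), Mul(-1, P))) = Add(3, Add(1, Mul(-1, P))) = Add(4, Mul(-1, P)))
J = -1 (J = Add(-2, 1) = -1)
Function('Z')(H, c) = Add(14, Mul(7, H)) (Function('Z')(H, c) = Mul(7, Add(Add(-2, 4), H)) = Mul(7, Add(2, H)) = Add(14, Mul(7, H)))
Mul(Mul(Function('K')(4), 21), Function('Z')(J, -1)) = Mul(Mul(Add(4, Mul(-1, 4)), 21), Add(14, Mul(7, -1))) = Mul(Mul(Add(4, -4), 21), Add(14, -7)) = Mul(Mul(0, 21), 7) = Mul(0, 7) = 0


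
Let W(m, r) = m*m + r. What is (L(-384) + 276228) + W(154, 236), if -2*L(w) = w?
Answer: 300372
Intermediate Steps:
L(w) = -w/2
W(m, r) = r + m² (W(m, r) = m² + r = r + m²)
(L(-384) + 276228) + W(154, 236) = (-½*(-384) + 276228) + (236 + 154²) = (192 + 276228) + (236 + 23716) = 276420 + 23952 = 300372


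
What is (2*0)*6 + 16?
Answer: 16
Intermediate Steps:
(2*0)*6 + 16 = 0*6 + 16 = 0 + 16 = 16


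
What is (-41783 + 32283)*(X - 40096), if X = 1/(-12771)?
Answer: 4864627161500/12771 ≈ 3.8091e+8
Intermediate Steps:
X = -1/12771 ≈ -7.8302e-5
(-41783 + 32283)*(X - 40096) = (-41783 + 32283)*(-1/12771 - 40096) = -9500*(-512066017/12771) = 4864627161500/12771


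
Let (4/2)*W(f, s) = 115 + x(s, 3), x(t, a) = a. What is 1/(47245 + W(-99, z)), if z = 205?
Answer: 1/47304 ≈ 2.1140e-5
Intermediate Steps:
W(f, s) = 59 (W(f, s) = (115 + 3)/2 = (1/2)*118 = 59)
1/(47245 + W(-99, z)) = 1/(47245 + 59) = 1/47304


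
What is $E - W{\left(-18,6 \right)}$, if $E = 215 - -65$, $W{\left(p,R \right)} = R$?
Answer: $274$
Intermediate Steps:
$E = 280$ ($E = 215 + 65 = 280$)
$E - W{\left(-18,6 \right)} = 280 - 6 = 274$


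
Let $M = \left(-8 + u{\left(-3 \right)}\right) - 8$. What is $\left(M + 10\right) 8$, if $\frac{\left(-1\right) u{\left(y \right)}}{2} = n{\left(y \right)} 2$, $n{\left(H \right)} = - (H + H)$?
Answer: $-240$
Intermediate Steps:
$n{\left(H \right)} = - 2 H$
$u{\left(y \right)} = 8 y$ ($u{\left(y \right)} = - 2 - 2 y 2 = - 2 \left(- 4 y\right) = 8 y$)
$M = -40$ ($M = \left(-8 + 8 \left(-3\right)\right) - 8 = \left(-8 - 24\right) - 8 = -32 - 8 = -40$)
$\left(M + 10\right) 8 = \left(-40 + 10\right) 8 = \left(-30\right) 8 = -240$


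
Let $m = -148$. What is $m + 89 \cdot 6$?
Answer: $386$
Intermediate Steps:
$m + 89 \cdot 6 = -148 + 89 \cdot 6 = -148 + 534 = 386$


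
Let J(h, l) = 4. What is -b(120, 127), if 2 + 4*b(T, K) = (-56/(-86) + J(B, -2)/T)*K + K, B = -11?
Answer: -273391/5160 ≈ -52.983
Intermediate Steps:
b(T, K) = -½ + K/4 + K*(28/43 + 4/T)/4 (b(T, K) = -½ + ((-56/(-86) + 4/T)*K + K)/4 = -½ + ((-56*(-1/86) + 4/T)*K + K)/4 = -½ + ((28/43 + 4/T)*K + K)/4 = -½ + (K*(28/43 + 4/T) + K)/4 = -½ + (K + K*(28/43 + 4/T))/4 = -½ + (K/4 + K*(28/43 + 4/T)/4) = -½ + K/4 + K*(28/43 + 4/T)/4)
-b(120, 127) = -(127 + (1/172)*120*(-86 + 71*127))/120 = -(127 + (1/172)*120*(-86 + 9017))/120 = -(127 + (1/172)*120*8931)/120 = -(127 + 267930/43)/120 = -273391/(120*43) = -1*273391/5160 = -273391/5160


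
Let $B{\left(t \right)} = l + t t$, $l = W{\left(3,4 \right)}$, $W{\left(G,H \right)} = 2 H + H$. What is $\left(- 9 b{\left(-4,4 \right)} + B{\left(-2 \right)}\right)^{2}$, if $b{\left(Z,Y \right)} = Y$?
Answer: $400$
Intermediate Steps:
$W{\left(G,H \right)} = 3 H$
$l = 12$ ($l = 3 \cdot 4 = 12$)
$B{\left(t \right)} = 12 + t^{2}$ ($B{\left(t \right)} = 12 + t t = 12 + t^{2}$)
$\left(- 9 b{\left(-4,4 \right)} + B{\left(-2 \right)}\right)^{2} = \left(\left(-9\right) 4 + \left(12 + \left(-2\right)^{2}\right)\right)^{2} = \left(-36 + \left(12 + 4\right)\right)^{2} = \left(-36 + 16\right)^{2} = \left(-20\right)^{2} = 400$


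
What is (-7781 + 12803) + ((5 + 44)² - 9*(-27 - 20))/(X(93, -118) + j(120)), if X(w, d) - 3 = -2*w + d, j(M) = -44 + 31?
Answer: 787042/157 ≈ 5013.0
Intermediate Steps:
j(M) = -13
X(w, d) = 3 + d - 2*w (X(w, d) = 3 + (-2*w + d) = 3 + (d - 2*w) = 3 + d - 2*w)
(-7781 + 12803) + ((5 + 44)² - 9*(-27 - 20))/(X(93, -118) + j(120)) = (-7781 + 12803) + ((5 + 44)² - 9*(-27 - 20))/((3 - 118 - 2*93) - 13) = 5022 + (49² - 9*(-47))/((3 - 118 - 186) - 13) = 5022 + (2401 + 423)/(-301 - 13) = 5022 + 2824/(-314) = 5022 + 2824*(-1/314) = 5022 - 1412/157 = 787042/157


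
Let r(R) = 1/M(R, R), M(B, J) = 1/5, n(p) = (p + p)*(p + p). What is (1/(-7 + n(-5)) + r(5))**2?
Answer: 217156/8649 ≈ 25.108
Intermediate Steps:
n(p) = 4*p**2 (n(p) = (2*p)*(2*p) = 4*p**2)
M(B, J) = 1/5
r(R) = 5 (r(R) = 1/(1/5) = 5)
(1/(-7 + n(-5)) + r(5))**2 = (1/(-7 + 4*(-5)**2) + 5)**2 = (1/(-7 + 4*25) + 5)**2 = (1/(-7 + 100) + 5)**2 = (1/93 + 5)**2 = (466/93)**2 = 217156/8649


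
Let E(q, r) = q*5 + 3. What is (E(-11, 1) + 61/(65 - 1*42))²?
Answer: 1288225/529 ≈ 2435.2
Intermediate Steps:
E(q, r) = 3 + 5*q (E(q, r) = 5*q + 3 = 3 + 5*q)
(E(-11, 1) + 61/(65 - 1*42))² = ((3 + 5*(-11)) + 61/(65 - 1*42))² = ((3 - 55) + 61/(65 - 42))² = (-52 + 61/23)² = (-1135/23)² = 1288225/529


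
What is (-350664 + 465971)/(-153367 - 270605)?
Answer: -115307/423972 ≈ -0.27197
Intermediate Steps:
(-350664 + 465971)/(-153367 - 270605) = 115307/(-423972) = 115307*(-1/423972) = -115307/423972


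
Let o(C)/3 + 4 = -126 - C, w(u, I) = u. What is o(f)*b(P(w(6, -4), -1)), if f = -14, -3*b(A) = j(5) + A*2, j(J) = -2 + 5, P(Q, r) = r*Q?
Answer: -1044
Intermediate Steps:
P(Q, r) = Q*r
j(J) = 3
b(A) = -1 - 2*A/3 (b(A) = -(3 + A*2)/3 = -(3 + 2*A)/3 = -1 - 2*A/3)
o(C) = -390 - 3*C (o(C) = -12 + 3*(-126 - C) = -12 + (-378 - 3*C) = -390 - 3*C)
o(f)*b(P(w(6, -4), -1)) = (-390 - 3*(-14))*(-1 - 4*(-1)) = (-390 + 42)*(-1 - ⅔*(-6)) = -348*(-1 + 4) = -348*3 = -1044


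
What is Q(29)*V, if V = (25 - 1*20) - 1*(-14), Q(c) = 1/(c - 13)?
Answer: 19/16 ≈ 1.1875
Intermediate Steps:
Q(c) = 1/(-13 + c)
V = 19 (V = (25 - 20) + 14 = 5 + 14 = 19)
Q(29)*V = 19/(-13 + 29) = 19/16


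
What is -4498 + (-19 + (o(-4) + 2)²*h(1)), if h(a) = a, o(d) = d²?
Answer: -4193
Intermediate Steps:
-4498 + (-19 + (o(-4) + 2)²*h(1)) = -4498 + (-19 + ((-4)² + 2)²*1) = -4498 + (-19 + (16 + 2)²*1) = -4498 + (-19 + 18²*1) = -4498 + (-19 + 324*1) = -4498 + (-19 + 324) = -4498 + 305 = -4193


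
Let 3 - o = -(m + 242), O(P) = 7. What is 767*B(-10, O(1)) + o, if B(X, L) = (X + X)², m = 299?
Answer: 307344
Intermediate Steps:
B(X, L) = 4*X² (B(X, L) = (2*X)² = 4*X²)
o = 544 (o = 3 - (-1)*(299 + 242) = 3 - (-1)*541 = 3 - 1*(-541) = 3 + 541 = 544)
767*B(-10, O(1)) + o = 767*(4*(-10)²) + 544 = 767*(4*100) + 544 = 767*400 + 544 = 306800 + 544 = 307344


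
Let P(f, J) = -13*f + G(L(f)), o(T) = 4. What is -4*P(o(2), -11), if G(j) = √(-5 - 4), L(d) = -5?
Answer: 208 - 12*I ≈ 208.0 - 12.0*I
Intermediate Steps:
G(j) = 3*I (G(j) = √(-9) = 3*I)
P(f, J) = -13*f + 3*I
-4*P(o(2), -11) = -4*(-13*4 + 3*I) = -4*(-52 + 3*I) = 208 - 12*I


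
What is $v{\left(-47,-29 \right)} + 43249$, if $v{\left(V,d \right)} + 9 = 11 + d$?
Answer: $43222$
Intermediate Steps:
$v{\left(V,d \right)} = 2 + d$ ($v{\left(V,d \right)} = -9 + \left(11 + d\right) = 2 + d$)
$v{\left(-47,-29 \right)} + 43249 = \left(2 - 29\right) + 43249 = -27 + 43249 = 43222$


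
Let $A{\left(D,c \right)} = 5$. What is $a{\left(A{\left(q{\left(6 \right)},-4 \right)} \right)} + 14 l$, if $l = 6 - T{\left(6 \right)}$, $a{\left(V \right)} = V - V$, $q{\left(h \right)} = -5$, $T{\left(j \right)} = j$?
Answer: $0$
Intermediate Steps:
$a{\left(V \right)} = 0$
$l = 0$ ($l = 6 - 6 = 0$)
$a{\left(A{\left(q{\left(6 \right)},-4 \right)} \right)} + 14 l = 0 + 14 \cdot 0 = 0 + 0 = 0$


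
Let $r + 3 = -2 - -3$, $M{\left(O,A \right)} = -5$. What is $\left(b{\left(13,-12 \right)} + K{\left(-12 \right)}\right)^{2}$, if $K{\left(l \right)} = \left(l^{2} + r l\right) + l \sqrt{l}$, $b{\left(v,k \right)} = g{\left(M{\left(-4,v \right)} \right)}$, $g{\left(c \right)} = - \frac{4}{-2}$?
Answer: $27172 - 8160 i \sqrt{3} \approx 27172.0 - 14134.0 i$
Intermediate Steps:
$r = -2$ ($r = -3 - -1 = -3 + \left(-2 + 3\right) = -3 + 1 = -2$)
$g{\left(c \right)} = 2$ ($g{\left(c \right)} = \left(-4\right) \left(- \frac{1}{2}\right) = 2$)
$b{\left(v,k \right)} = 2$
$K{\left(l \right)} = l^{2} + l^{\frac{3}{2}} - 2 l$ ($K{\left(l \right)} = \left(l^{2} - 2 l\right) + l \sqrt{l} = \left(l^{2} - 2 l\right) + l^{\frac{3}{2}} = l^{2} + l^{\frac{3}{2}} - 2 l$)
$\left(b{\left(13,-12 \right)} + K{\left(-12 \right)}\right)^{2} = \left(2 + \left(\left(-12\right)^{2} + \left(-12\right)^{\frac{3}{2}} - -24\right)\right)^{2} = \left(2 + \left(144 - 24 i \sqrt{3} + 24\right)\right)^{2} = \left(2 + \left(168 - 24 i \sqrt{3}\right)\right)^{2} = \left(170 - 24 i \sqrt{3}\right)^{2}$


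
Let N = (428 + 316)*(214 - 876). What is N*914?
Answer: -450170592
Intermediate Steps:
N = -492528 (N = 744*(-662) = -492528)
N*914 = -492528*914 = -450170592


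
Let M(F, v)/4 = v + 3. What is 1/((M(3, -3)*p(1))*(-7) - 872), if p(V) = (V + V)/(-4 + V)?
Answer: -1/872 ≈ -0.0011468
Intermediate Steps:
M(F, v) = 12 + 4*v (M(F, v) = 4*(v + 3) = 4*(3 + v) = 12 + 4*v)
p(V) = 2*V/(-4 + V) (p(V) = (2*V)/(-4 + V) = 2*V/(-4 + V))
1/((M(3, -3)*p(1))*(-7) - 872) = 1/(((12 + 4*(-3))*(2*1/(-4 + 1)))*(-7) - 872) = 1/(((12 - 12)*(2*1/(-3)))*(-7) - 872) = 1/((0*(2*1*(-⅓)))*(-7) - 872) = 1/((0*(-⅔))*(-7) - 872) = 1/(0*(-7) - 872) = 1/(0 - 872) = 1/(-872) = -1/872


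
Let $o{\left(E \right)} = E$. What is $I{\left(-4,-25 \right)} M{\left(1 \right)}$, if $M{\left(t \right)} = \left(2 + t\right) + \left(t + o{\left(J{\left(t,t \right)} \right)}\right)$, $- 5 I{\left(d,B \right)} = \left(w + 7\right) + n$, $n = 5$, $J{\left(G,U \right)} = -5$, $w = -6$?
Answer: $\frac{6}{5} \approx 1.2$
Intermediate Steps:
$I{\left(d,B \right)} = - \frac{6}{5}$ ($I{\left(d,B \right)} = - \frac{\left(-6 + 7\right) + 5}{5} = - \frac{1 + 5}{5} = \left(- \frac{1}{5}\right) 6 = - \frac{6}{5}$)
$M{\left(t \right)} = -3 + 2 t$ ($M{\left(t \right)} = \left(2 + t\right) + \left(t - 5\right) = \left(2 + t\right) + \left(-5 + t\right) = -3 + 2 t$)
$I{\left(-4,-25 \right)} M{\left(1 \right)} = - \frac{6 \left(-3 + 2 \cdot 1\right)}{5} = - \frac{6 \left(-3 + 2\right)}{5} = \left(- \frac{6}{5}\right) \left(-1\right) = \frac{6}{5}$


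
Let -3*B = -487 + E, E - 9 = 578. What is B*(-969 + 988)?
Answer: -1900/3 ≈ -633.33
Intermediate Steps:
E = 587 (E = 9 + 578 = 587)
B = -100/3 (B = -(-487 + 587)/3 = -⅓*100 = -100/3 ≈ -33.333)
B*(-969 + 988) = -100*(-969 + 988)/3 = -100/3*19 = -1900/3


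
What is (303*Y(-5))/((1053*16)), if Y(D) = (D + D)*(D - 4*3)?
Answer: 8585/2808 ≈ 3.0573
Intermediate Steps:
Y(D) = 2*D*(-12 + D) (Y(D) = (2*D)*(D - 12) = (2*D)*(-12 + D) = 2*D*(-12 + D))
(303*Y(-5))/((1053*16)) = (303*(2*(-5)*(-12 - 5)))/((1053*16)) = (303*(2*(-5)*(-17)))/16848 = (303*170)*(1/16848) = 51510*(1/16848) = 8585/2808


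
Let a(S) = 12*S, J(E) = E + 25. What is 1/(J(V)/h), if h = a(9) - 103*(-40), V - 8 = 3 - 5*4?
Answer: 1057/4 ≈ 264.25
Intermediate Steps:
V = -9 (V = 8 + (3 - 5*4) = 8 + (3 - 20) = 8 - 17 = -9)
J(E) = 25 + E
h = 4228 (h = 12*9 - 103*(-40) = 108 + 4120 = 4228)
1/(J(V)/h) = 1/((25 - 9)/4228) = 1/(16*(1/4228)) = 1/(4/1057) = 1057/4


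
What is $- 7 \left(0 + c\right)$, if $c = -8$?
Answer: $56$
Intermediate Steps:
$- 7 \left(0 + c\right) = - 7 \left(0 - 8\right) = \left(-7\right) \left(-8\right) = 56$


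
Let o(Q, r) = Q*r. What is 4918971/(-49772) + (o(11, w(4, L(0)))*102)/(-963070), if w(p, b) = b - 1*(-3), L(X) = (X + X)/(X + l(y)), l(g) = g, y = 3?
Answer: -2368740466761/23966960020 ≈ -98.834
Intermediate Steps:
L(X) = 2*X/(3 + X) (L(X) = (X + X)/(X + 3) = (2*X)/(3 + X) = 2*X/(3 + X))
w(p, b) = 3 + b (w(p, b) = b + 3 = 3 + b)
4918971/(-49772) + (o(11, w(4, L(0)))*102)/(-963070) = 4918971/(-49772) + ((11*(3 + 2*0/(3 + 0)))*102)/(-963070) = 4918971*(-1/49772) + ((11*(3 + 2*0/3))*102)*(-1/963070) = -4918971/49772 + ((11*(3 + 2*0*(⅓)))*102)*(-1/963070) = -4918971/49772 + ((11*(3 + 0))*102)*(-1/963070) = -4918971/49772 + ((11*3)*102)*(-1/963070) = -4918971/49772 + (33*102)*(-1/963070) = -4918971/49772 + 3366*(-1/963070) = -4918971/49772 - 1683/481535 = -2368740466761/23966960020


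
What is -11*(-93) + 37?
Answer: 1060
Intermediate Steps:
-11*(-93) + 37 = 1023 + 37 = 1060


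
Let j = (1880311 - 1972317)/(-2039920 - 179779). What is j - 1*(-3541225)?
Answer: 7860453683281/2219699 ≈ 3.5412e+6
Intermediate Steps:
j = 92006/2219699 (j = -92006/(-2219699) = -92006*(-1/2219699) = 92006/2219699 ≈ 0.041450)
j - 1*(-3541225) = 92006/2219699 - 1*(-3541225) = 92006/2219699 + 3541225 = 7860453683281/2219699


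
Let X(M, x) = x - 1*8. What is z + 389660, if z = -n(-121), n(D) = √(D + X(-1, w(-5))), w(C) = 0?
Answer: 389660 - I*√129 ≈ 3.8966e+5 - 11.358*I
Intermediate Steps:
X(M, x) = -8 + x (X(M, x) = x - 8 = -8 + x)
n(D) = √(-8 + D) (n(D) = √(D + (-8 + 0)) = √(D - 8) = √(-8 + D))
z = -I*√129 (z = -√(-8 - 121) = -√(-129) = -I*√129 ≈ -11.358*I)
z + 389660 = -I*√129 + 389660 = 389660 - I*√129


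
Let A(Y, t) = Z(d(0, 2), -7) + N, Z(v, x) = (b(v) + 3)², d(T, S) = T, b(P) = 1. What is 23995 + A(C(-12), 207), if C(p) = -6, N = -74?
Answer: 23937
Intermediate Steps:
Z(v, x) = 16 (Z(v, x) = (1 + 3)² = 4² = 16)
A(Y, t) = -58 (A(Y, t) = 16 - 74 = -58)
23995 + A(C(-12), 207) = 23995 - 58 = 23937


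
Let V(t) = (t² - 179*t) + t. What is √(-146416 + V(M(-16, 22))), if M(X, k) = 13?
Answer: I*√148561 ≈ 385.44*I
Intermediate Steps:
V(t) = t² - 178*t
√(-146416 + V(M(-16, 22))) = √(-146416 + 13*(-178 + 13)) = √(-146416 + 13*(-165)) = √(-146416 - 2145) = √(-148561) = I*√148561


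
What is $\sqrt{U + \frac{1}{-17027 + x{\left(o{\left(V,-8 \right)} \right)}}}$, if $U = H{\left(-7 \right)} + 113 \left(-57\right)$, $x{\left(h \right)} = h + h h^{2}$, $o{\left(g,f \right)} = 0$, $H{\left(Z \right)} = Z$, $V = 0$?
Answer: $\frac{i \sqrt{1869395981619}}{17027} \approx 80.299 i$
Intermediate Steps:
$x{\left(h \right)} = h + h^{3}$
$U = -6448$ ($U = -7 + 113 \left(-57\right) = -7 - 6441 = -6448$)
$\sqrt{U + \frac{1}{-17027 + x{\left(o{\left(V,-8 \right)} \right)}}} = \sqrt{-6448 + \frac{1}{-17027 + \left(0 + 0^{3}\right)}} = \sqrt{-6448 + \frac{1}{-17027 + \left(0 + 0\right)}} = \sqrt{-6448 + \frac{1}{-17027 + 0}} = \sqrt{-6448 + \frac{1}{-17027}} = \sqrt{-6448 - \frac{1}{17027}} = \sqrt{- \frac{109790097}{17027}} = \frac{i \sqrt{1869395981619}}{17027}$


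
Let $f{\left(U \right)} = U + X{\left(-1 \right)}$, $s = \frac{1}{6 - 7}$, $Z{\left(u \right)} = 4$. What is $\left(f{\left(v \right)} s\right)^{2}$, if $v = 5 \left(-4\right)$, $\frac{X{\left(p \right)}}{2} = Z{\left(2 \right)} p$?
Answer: $784$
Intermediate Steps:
$X{\left(p \right)} = 8 p$ ($X{\left(p \right)} = 2 \cdot 4 p = 8 p$)
$s = -1$ ($s = \frac{1}{-1} = -1$)
$v = -20$
$f{\left(U \right)} = -8 + U$ ($f{\left(U \right)} = U + 8 \left(-1\right) = U - 8 = -8 + U$)
$\left(f{\left(v \right)} s\right)^{2} = \left(\left(-8 - 20\right) \left(-1\right)\right)^{2} = \left(\left(-28\right) \left(-1\right)\right)^{2} = 28^{2} = 784$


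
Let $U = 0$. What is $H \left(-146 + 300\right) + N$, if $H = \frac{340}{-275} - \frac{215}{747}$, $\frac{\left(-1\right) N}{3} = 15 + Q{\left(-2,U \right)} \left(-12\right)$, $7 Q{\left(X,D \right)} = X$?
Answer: $- \frac{7582303}{26145} \approx -290.01$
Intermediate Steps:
$Q{\left(X,D \right)} = \frac{X}{7}$
$N = - \frac{387}{7}$ ($N = - 3 \left(15 + \frac{1}{7} \left(-2\right) \left(-12\right)\right) = - 3 \left(15 - - \frac{24}{7}\right) = - 3 \left(15 + \frac{24}{7}\right) = \left(-3\right) \frac{129}{7} = - \frac{387}{7} \approx -55.286$)
$H = - \frac{62621}{41085}$ ($H = 340 \left(- \frac{1}{275}\right) - \frac{215}{747} = - \frac{68}{55} - \frac{215}{747} = - \frac{62621}{41085} \approx -1.5242$)
$H \left(-146 + 300\right) + N = - \frac{62621 \left(-146 + 300\right)}{41085} - \frac{387}{7} = \left(- \frac{62621}{41085}\right) 154 - \frac{387}{7} = - \frac{876694}{3735} - \frac{387}{7} = - \frac{7582303}{26145}$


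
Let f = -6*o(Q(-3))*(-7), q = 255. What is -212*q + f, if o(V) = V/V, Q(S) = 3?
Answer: -54018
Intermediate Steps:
o(V) = 1
f = 42 (f = -6*1*(-7) = -6*(-7) = 42)
-212*q + f = -212*255 + 42 = -54060 + 42 = -54018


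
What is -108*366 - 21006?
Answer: -60534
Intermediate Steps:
-108*366 - 21006 = -39528 - 21006 = -60534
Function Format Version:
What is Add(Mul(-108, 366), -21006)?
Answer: -60534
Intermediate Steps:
Add(Mul(-108, 366), -21006) = Add(-39528, -21006) = -60534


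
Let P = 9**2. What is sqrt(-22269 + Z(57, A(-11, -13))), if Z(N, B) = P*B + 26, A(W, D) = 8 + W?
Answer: I*sqrt(22486) ≈ 149.95*I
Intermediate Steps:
P = 81
Z(N, B) = 26 + 81*B (Z(N, B) = 81*B + 26 = 26 + 81*B)
sqrt(-22269 + Z(57, A(-11, -13))) = sqrt(-22269 + (26 + 81*(8 - 11))) = sqrt(-22269 + (26 + 81*(-3))) = sqrt(-22269 + (26 - 243)) = sqrt(-22269 - 217) = sqrt(-22486) = I*sqrt(22486)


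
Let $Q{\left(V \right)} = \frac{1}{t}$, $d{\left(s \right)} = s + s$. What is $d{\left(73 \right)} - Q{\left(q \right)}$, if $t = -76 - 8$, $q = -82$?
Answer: $\frac{12265}{84} \approx 146.01$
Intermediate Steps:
$d{\left(s \right)} = 2 s$
$t = -84$
$Q{\left(V \right)} = - \frac{1}{84}$ ($Q{\left(V \right)} = \frac{1}{-84} = - \frac{1}{84}$)
$d{\left(73 \right)} - Q{\left(q \right)} = 2 \cdot 73 - - \frac{1}{84} = 146 + \frac{1}{84} = \frac{12265}{84}$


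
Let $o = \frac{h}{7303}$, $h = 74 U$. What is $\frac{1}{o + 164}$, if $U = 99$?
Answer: $\frac{7303}{1205018} \approx 0.0060605$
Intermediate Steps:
$h = 7326$ ($h = 74 \cdot 99 = 7326$)
$o = \frac{7326}{7303} \approx 1.0031$
$\frac{1}{o + 164} = \frac{1}{\frac{7326}{7303} + 164} = \frac{1}{\frac{1205018}{7303}} = \frac{7303}{1205018}$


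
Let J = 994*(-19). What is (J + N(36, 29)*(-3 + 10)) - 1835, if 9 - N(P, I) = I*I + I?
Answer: -26748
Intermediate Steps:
N(P, I) = 9 - I - I² (N(P, I) = 9 - (I*I + I) = 9 - (I² + I) = 9 - (I + I²) = 9 + (-I - I²) = 9 - I - I²)
J = -18886
(J + N(36, 29)*(-3 + 10)) - 1835 = (-18886 + (9 - 1*29 - 1*29²)*(-3 + 10)) - 1835 = (-18886 + (9 - 29 - 1*841)*7) - 1835 = (-18886 + (9 - 29 - 841)*7) - 1835 = (-18886 - 861*7) - 1835 = (-18886 - 6027) - 1835 = -24913 - 1835 = -26748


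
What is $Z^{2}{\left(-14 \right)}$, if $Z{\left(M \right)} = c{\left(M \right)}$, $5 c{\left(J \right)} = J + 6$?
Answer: $\frac{64}{25} \approx 2.56$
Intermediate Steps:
$c{\left(J \right)} = \frac{6}{5} + \frac{J}{5}$ ($c{\left(J \right)} = \frac{J + 6}{5} = \frac{6 + J}{5} = \frac{6}{5} + \frac{J}{5}$)
$Z{\left(M \right)} = \frac{6}{5} + \frac{M}{5}$
$Z^{2}{\left(-14 \right)} = \left(\frac{6}{5} + \frac{1}{5} \left(-14\right)\right)^{2} = \left(\frac{6}{5} - \frac{14}{5}\right)^{2} = \left(- \frac{8}{5}\right)^{2} = \frac{64}{25}$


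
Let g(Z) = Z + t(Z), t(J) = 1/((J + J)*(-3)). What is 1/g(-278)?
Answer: -1668/463703 ≈ -0.0035971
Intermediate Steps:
t(J) = -1/(6*J) (t(J) = 1/((2*J)*(-3)) = 1/(-6*J) = -1/(6*J))
g(Z) = Z - 1/(6*Z)
1/g(-278) = 1/(-278 - ⅙/(-278)) = 1/(-278 - ⅙*(-1/278)) = 1/(-278 + 1/1668) = 1/(-463703/1668) = -1668/463703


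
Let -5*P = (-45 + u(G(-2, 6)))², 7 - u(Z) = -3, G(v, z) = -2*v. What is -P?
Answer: 245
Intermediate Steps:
u(Z) = 10 (u(Z) = 7 - 1*(-3) = 7 + 3 = 10)
P = -245 (P = -(-45 + 10)²/5 = -⅕*(-35)² = -⅕*1225 = -245)
-P = -1*(-245) = 245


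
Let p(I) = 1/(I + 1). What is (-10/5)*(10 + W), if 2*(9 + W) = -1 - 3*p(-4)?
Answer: -2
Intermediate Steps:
p(I) = 1/(1 + I)
W = -9 (W = -9 + (-1 - 3/(1 - 4))/2 = -9 + (-1 - 3/(-3))/2 = -9 + (-1 - 3*(-⅓))/2 = -9 + (-1 + 1)/2 = -9 + (½)*0 = -9 + 0 = -9)
(-10/5)*(10 + W) = (-10/5)*(10 - 9) = -10*⅕*1 = -2*1 = -2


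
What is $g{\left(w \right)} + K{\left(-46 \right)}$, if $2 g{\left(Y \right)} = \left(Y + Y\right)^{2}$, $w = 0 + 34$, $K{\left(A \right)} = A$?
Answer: $2266$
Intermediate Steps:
$w = 34$
$g{\left(Y \right)} = 2 Y^{2}$ ($g{\left(Y \right)} = \frac{\left(Y + Y\right)^{2}}{2} = \frac{\left(2 Y\right)^{2}}{2} = \frac{4 Y^{2}}{2} = 2 Y^{2}$)
$g{\left(w \right)} + K{\left(-46 \right)} = 2 \cdot 34^{2} - 46 = 2 \cdot 1156 - 46 = 2312 - 46 = 2266$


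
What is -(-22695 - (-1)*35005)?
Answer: -12310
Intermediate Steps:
-(-22695 - (-1)*35005) = -(-22695 - 1*(-35005)) = -(-22695 + 35005) = -1*12310 = -12310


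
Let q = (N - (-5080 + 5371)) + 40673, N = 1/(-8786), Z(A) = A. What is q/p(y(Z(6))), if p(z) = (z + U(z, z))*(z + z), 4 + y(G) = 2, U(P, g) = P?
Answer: 354796251/140576 ≈ 2523.9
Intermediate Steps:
y(G) = -2 (y(G) = -4 + 2 = -2)
p(z) = 4*z² (p(z) = (z + z)*(z + z) = (2*z)*(2*z) = 4*z²)
N = -1/8786 ≈ -0.00011382
q = 354796251/8786 (q = (-1/8786 - (-5080 + 5371)) + 40673 = (-1/8786 - 1*291) + 40673 = (-1/8786 - 291) + 40673 = -2556727/8786 + 40673 = 354796251/8786 ≈ 40382.)
q/p(y(Z(6))) = 354796251/(8786*((4*(-2)²))) = 354796251/(8786*((4*4))) = (354796251/8786)/16 = (354796251/8786)*(1/16) = 354796251/140576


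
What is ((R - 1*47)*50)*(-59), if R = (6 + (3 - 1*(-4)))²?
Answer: -359900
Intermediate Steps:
R = 169 (R = (6 + (3 + 4))² = (6 + 7)² = 13² = 169)
((R - 1*47)*50)*(-59) = ((169 - 1*47)*50)*(-59) = ((169 - 47)*50)*(-59) = (122*50)*(-59) = 6100*(-59) = -359900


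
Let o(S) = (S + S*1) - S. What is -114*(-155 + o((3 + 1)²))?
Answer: 15846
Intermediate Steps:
o(S) = S (o(S) = (S + S) - S = 2*S - S = S)
-114*(-155 + o((3 + 1)²)) = -114*(-155 + (3 + 1)²) = -114*(-155 + 4²) = -114*(-155 + 16) = -114*(-139) = 15846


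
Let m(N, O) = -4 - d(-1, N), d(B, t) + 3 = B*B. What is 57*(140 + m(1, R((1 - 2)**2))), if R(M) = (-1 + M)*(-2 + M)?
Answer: 7866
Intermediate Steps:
d(B, t) = -3 + B**2 (d(B, t) = -3 + B*B = -3 + B**2)
m(N, O) = -2 (m(N, O) = -4 - (-3 + (-1)**2) = -4 - (-3 + 1) = -4 - 1*(-2) = -4 + 2 = -2)
57*(140 + m(1, R((1 - 2)**2))) = 57*(140 - 2) = 57*138 = 7866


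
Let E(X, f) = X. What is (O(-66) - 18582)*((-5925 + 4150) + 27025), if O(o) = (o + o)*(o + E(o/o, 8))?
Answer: -252550500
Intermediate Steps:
O(o) = 2*o*(1 + o) (O(o) = (o + o)*(o + o/o) = (2*o)*(o + 1) = (2*o)*(1 + o) = 2*o*(1 + o))
(O(-66) - 18582)*((-5925 + 4150) + 27025) = (2*(-66)*(1 - 66) - 18582)*((-5925 + 4150) + 27025) = (2*(-66)*(-65) - 18582)*(-1775 + 27025) = (8580 - 18582)*25250 = -10002*25250 = -252550500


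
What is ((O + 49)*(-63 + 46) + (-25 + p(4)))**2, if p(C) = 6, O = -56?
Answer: 10000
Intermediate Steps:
((O + 49)*(-63 + 46) + (-25 + p(4)))**2 = ((-56 + 49)*(-63 + 46) + (-25 + 6))**2 = (-7*(-17) - 19)**2 = (119 - 19)**2 = 100**2 = 10000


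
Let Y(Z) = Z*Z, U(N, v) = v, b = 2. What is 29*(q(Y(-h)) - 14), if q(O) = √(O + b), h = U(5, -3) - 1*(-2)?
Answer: -406 + 29*√3 ≈ -355.77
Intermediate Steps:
h = -1 (h = -3 - 1*(-2) = -3 + 2 = -1)
Y(Z) = Z²
q(O) = √(2 + O) (q(O) = √(O + 2) = √(2 + O))
29*(q(Y(-h)) - 14) = 29*(√(2 + (-1*(-1))²) - 14) = 29*(√(2 + 1²) - 14) = 29*(√(2 + 1) - 14) = 29*(√3 - 14) = 29*(-14 + √3) = -406 + 29*√3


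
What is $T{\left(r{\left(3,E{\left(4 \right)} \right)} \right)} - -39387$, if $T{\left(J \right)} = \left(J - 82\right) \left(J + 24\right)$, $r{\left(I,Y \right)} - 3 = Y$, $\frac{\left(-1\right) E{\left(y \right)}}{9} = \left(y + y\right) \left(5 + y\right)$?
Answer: $490854$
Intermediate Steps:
$E{\left(y \right)} = - 18 y \left(5 + y\right)$ ($E{\left(y \right)} = - 9 \left(y + y\right) \left(5 + y\right) = - 9 \cdot 2 y \left(5 + y\right) = - 18 y \left(5 + y\right)$)
$r{\left(I,Y \right)} = 3 + Y$
$T{\left(J \right)} = \left(-82 + J\right) \left(24 + J\right)$
$T{\left(r{\left(3,E{\left(4 \right)} \right)} \right)} - -39387 = \left(-1968 + \left(3 - 72 \left(5 + 4\right)\right)^{2} - 58 \left(3 - 72 \left(5 + 4\right)\right)\right) - -39387 = \left(-1968 + \left(3 - 72 \cdot 9\right)^{2} - 58 \left(3 - 72 \cdot 9\right)\right) + 39387 = \left(-1968 + \left(3 - 648\right)^{2} - 58 \left(3 - 648\right)\right) + 39387 = \left(-1968 + \left(-645\right)^{2} - -37410\right) + 39387 = \left(-1968 + 416025 + 37410\right) + 39387 = 451467 + 39387 = 490854$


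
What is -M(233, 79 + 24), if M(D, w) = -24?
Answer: 24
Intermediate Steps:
-M(233, 79 + 24) = -1*(-24) = 24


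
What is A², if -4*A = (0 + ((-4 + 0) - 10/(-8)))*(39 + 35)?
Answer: 165649/64 ≈ 2588.3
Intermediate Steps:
A = 407/8 (A = -(0 + ((-4 + 0) - 10/(-8)))*(39 + 35)/4 = -(0 + (-4 - 10*(-⅛)))*74/4 = -(0 + (-4 + 5/4))*74/4 = -(0 - 11/4)*74/4 = -(-11)*74/16 = -¼*(-407/2) = 407/8 ≈ 50.875)
A² = (407/8)² = 165649/64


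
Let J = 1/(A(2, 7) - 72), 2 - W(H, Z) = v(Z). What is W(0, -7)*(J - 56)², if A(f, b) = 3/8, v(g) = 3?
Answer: -1030153216/328329 ≈ -3137.6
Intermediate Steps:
A(f, b) = 3/8 (A(f, b) = 3*(⅛) = 3/8)
W(H, Z) = -1 (W(H, Z) = 2 - 1*3 = 2 - 3 = -1)
J = -8/573 (J = 1/(3/8 - 72) = 1/(-573/8) = -8/573 ≈ -0.013962)
W(0, -7)*(J - 56)² = -(-8/573 - 56)² = -(-32096/573)² = -1*1030153216/328329 = -1030153216/328329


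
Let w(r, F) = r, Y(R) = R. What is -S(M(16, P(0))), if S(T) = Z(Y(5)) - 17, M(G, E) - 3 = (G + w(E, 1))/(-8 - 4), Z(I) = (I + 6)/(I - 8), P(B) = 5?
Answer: 62/3 ≈ 20.667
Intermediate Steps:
Z(I) = (6 + I)/(-8 + I)
M(G, E) = 3 - E/12 - G/12 (M(G, E) = 3 + (G + E)/(-8 - 4) = 3 + (E + G)/(-12) = 3 + (E + G)*(-1/12) = 3 + (-E/12 - G/12) = 3 - E/12 - G/12)
S(T) = -62/3 (S(T) = (6 + 5)/(-8 + 5) - 17 = 11/(-3) - 17 = -1/3*11 - 17 = -11/3 - 17 = -62/3)
-S(M(16, P(0))) = -1*(-62/3) = 62/3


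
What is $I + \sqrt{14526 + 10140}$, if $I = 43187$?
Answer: $43187 + \sqrt{24666} \approx 43344.0$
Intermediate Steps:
$I + \sqrt{14526 + 10140} = 43187 + \sqrt{14526 + 10140} = 43187 + \sqrt{24666}$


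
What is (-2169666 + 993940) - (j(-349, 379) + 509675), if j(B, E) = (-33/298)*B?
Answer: -502261015/298 ≈ -1.6854e+6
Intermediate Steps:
j(B, E) = -33*B/298 (j(B, E) = (-33*1/298)*B = -33*B/298)
(-2169666 + 993940) - (j(-349, 379) + 509675) = (-2169666 + 993940) - (-33/298*(-349) + 509675) = -1175726 - (11517/298 + 509675) = -1175726 - 1*151894667/298 = -1175726 - 151894667/298 = -502261015/298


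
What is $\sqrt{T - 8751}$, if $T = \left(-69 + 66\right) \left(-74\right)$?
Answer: $i \sqrt{8529} \approx 92.353 i$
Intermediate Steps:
$T = 222$ ($T = \left(-3\right) \left(-74\right) = 222$)
$\sqrt{T - 8751} = \sqrt{222 - 8751} = \sqrt{-8529} = i \sqrt{8529}$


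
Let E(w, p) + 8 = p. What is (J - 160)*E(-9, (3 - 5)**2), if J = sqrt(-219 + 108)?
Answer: 640 - 4*I*sqrt(111) ≈ 640.0 - 42.143*I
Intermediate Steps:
E(w, p) = -8 + p
J = I*sqrt(111) (J = sqrt(-111) = I*sqrt(111) ≈ 10.536*I)
(J - 160)*E(-9, (3 - 5)**2) = (I*sqrt(111) - 160)*(-8 + (3 - 5)**2) = (-160 + I*sqrt(111))*(-8 + (-2)**2) = (-160 + I*sqrt(111))*(-8 + 4) = (-160 + I*sqrt(111))*(-4) = 640 - 4*I*sqrt(111)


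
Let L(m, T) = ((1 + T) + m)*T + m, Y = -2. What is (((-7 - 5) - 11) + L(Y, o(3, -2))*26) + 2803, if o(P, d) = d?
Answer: 2884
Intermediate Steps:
L(m, T) = m + T*(1 + T + m) (L(m, T) = (1 + T + m)*T + m = T*(1 + T + m) + m = m + T*(1 + T + m))
(((-7 - 5) - 11) + L(Y, o(3, -2))*26) + 2803 = (((-7 - 5) - 11) + (-2 - 2 + (-2)² - 2*(-2))*26) + 2803 = ((-12 - 11) + (-2 - 2 + 4 + 4)*26) + 2803 = (-23 + 4*26) + 2803 = (-23 + 104) + 2803 = 81 + 2803 = 2884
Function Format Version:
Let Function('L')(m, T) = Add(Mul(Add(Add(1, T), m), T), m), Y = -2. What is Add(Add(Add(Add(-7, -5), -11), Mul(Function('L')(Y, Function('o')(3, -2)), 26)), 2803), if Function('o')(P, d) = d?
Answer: 2884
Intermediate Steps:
Function('L')(m, T) = Add(m, Mul(T, Add(1, T, m))) (Function('L')(m, T) = Add(Mul(Add(1, T, m), T), m) = Add(Mul(T, Add(1, T, m)), m) = Add(m, Mul(T, Add(1, T, m))))
Add(Add(Add(Add(-7, -5), -11), Mul(Function('L')(Y, Function('o')(3, -2)), 26)), 2803) = Add(Add(Add(Add(-7, -5), -11), Mul(Add(-2, -2, Pow(-2, 2), Mul(-2, -2)), 26)), 2803) = Add(Add(Add(-12, -11), Mul(Add(-2, -2, 4, 4), 26)), 2803) = Add(Add(-23, Mul(4, 26)), 2803) = Add(Add(-23, 104), 2803) = Add(81, 2803) = 2884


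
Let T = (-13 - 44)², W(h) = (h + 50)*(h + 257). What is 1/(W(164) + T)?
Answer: 1/93343 ≈ 1.0713e-5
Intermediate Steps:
W(h) = (50 + h)*(257 + h)
T = 3249 (T = (-57)² = 3249)
1/(W(164) + T) = 1/((12850 + 164² + 307*164) + 3249) = 1/((12850 + 26896 + 50348) + 3249) = 1/(90094 + 3249) = 1/93343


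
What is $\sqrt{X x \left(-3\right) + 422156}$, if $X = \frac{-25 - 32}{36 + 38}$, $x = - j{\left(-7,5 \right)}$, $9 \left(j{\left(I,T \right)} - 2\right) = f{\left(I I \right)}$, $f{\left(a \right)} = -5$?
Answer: $\frac{3 \sqrt{256856442}}{74} \approx 649.73$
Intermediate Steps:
$j{\left(I,T \right)} = \frac{13}{9}$ ($j{\left(I,T \right)} = 2 + \frac{1}{9} \left(-5\right) = 2 - \frac{5}{9} = \frac{13}{9}$)
$x = - \frac{13}{9}$ ($x = \left(-1\right) \frac{13}{9} = - \frac{13}{9} \approx -1.4444$)
$X = - \frac{57}{74} \approx -0.77027$
$\sqrt{X x \left(-3\right) + 422156} = \sqrt{\left(- \frac{57}{74}\right) \left(- \frac{13}{9}\right) \left(-3\right) + 422156} = \sqrt{\frac{247}{222} \left(-3\right) + 422156} = \sqrt{- \frac{247}{74} + 422156} = \sqrt{\frac{31239297}{74}} = \frac{3 \sqrt{256856442}}{74}$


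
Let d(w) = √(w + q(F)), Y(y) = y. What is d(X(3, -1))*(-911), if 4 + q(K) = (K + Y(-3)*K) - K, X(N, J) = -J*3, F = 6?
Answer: -911*I*√19 ≈ -3971.0*I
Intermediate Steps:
X(N, J) = -3*J
q(K) = -4 - 3*K (q(K) = -4 + ((K - 3*K) - K) = -4 + (-2*K - K) = -4 - 3*K)
d(w) = √(-22 + w) (d(w) = √(w + (-4 - 3*6)) = √(w + (-4 - 18)) = √(w - 22) = √(-22 + w))
d(X(3, -1))*(-911) = √(-22 - 3*(-1))*(-911) = √(-22 + 3)*(-911) = √(-19)*(-911) = (I*√19)*(-911) = -911*I*√19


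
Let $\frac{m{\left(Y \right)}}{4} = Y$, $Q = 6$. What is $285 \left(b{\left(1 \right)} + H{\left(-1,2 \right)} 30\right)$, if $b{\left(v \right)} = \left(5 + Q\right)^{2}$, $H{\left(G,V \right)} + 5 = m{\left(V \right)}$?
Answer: $60135$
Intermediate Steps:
$m{\left(Y \right)} = 4 Y$
$H{\left(G,V \right)} = -5 + 4 V$
$b{\left(v \right)} = 121$ ($b{\left(v \right)} = \left(5 + 6\right)^{2} = 11^{2} = 121$)
$285 \left(b{\left(1 \right)} + H{\left(-1,2 \right)} 30\right) = 285 \left(121 + \left(-5 + 4 \cdot 2\right) 30\right) = 285 \left(121 + \left(-5 + 8\right) 30\right) = 285 \left(121 + 3 \cdot 30\right) = 285 \left(121 + 90\right) = 285 \cdot 211 = 60135$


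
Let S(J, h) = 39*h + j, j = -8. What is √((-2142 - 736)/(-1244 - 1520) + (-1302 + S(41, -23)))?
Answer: I*√4213213570/1382 ≈ 46.968*I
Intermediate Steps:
S(J, h) = -8 + 39*h (S(J, h) = 39*h - 8 = -8 + 39*h)
√((-2142 - 736)/(-1244 - 1520) + (-1302 + S(41, -23))) = √((-2142 - 736)/(-1244 - 1520) + (-1302 + (-8 + 39*(-23)))) = √(-2878/(-2764) + (-1302 + (-8 - 897))) = √(-2878*(-1/2764) + (-1302 - 905)) = √(1439/1382 - 2207) = √(-3048635/1382) = I*√4213213570/1382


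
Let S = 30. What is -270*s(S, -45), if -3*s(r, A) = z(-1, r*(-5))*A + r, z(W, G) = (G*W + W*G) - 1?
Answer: -1208250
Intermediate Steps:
z(W, G) = -1 + 2*G*W (z(W, G) = (G*W + G*W) - 1 = 2*G*W - 1 = -1 + 2*G*W)
s(r, A) = -r/3 - A*(-1 + 10*r)/3 (s(r, A) = -((-1 + 2*(r*(-5))*(-1))*A + r)/3 = -((-1 + 2*(-5*r)*(-1))*A + r)/3 = -((-1 + 10*r)*A + r)/3 = -(A*(-1 + 10*r) + r)/3 = -(r + A*(-1 + 10*r))/3 = -r/3 - A*(-1 + 10*r)/3)
-270*s(S, -45) = -270*(-⅓*30 + (⅓)*(-45) - 10/3*(-45)*30) = -270*(-10 - 15 + 4500) = -270*4475 = -1208250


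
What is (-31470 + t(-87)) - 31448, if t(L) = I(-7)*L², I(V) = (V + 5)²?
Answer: -32642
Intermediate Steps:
I(V) = (5 + V)²
t(L) = 4*L² (t(L) = (5 - 7)²*L² = (-2)²*L² = 4*L²)
(-31470 + t(-87)) - 31448 = (-31470 + 4*(-87)²) - 31448 = (-31470 + 4*7569) - 31448 = (-31470 + 30276) - 31448 = -1194 - 31448 = -32642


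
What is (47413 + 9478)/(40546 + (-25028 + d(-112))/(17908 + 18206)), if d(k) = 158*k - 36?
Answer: 1027280787/732117742 ≈ 1.4032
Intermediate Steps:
d(k) = -36 + 158*k
(47413 + 9478)/(40546 + (-25028 + d(-112))/(17908 + 18206)) = (47413 + 9478)/(40546 + (-25028 + (-36 + 158*(-112)))/(17908 + 18206)) = 56891/(40546 + (-25028 + (-36 - 17696))/36114) = 56891/(40546 + (-25028 - 17732)*(1/36114)) = 56891/(40546 - 42760*1/36114) = 56891/(40546 - 21380/18057) = 56891/(732117742/18057) = 56891*(18057/732117742) = 1027280787/732117742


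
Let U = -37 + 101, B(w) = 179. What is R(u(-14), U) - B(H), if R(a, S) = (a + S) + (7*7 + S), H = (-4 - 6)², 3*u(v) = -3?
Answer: -3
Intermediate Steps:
u(v) = -1 (u(v) = (⅓)*(-3) = -1)
H = 100 (H = (-10)² = 100)
U = 64
R(a, S) = 49 + a + 2*S (R(a, S) = (S + a) + (49 + S) = 49 + a + 2*S)
R(u(-14), U) - B(H) = (49 - 1 + 2*64) - 1*179 = (49 - 1 + 128) - 179 = 176 - 179 = -3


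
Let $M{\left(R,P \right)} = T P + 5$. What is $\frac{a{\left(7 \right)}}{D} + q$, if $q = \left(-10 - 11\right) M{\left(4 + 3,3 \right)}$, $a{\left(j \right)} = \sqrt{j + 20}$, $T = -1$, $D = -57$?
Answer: $-42 - \frac{\sqrt{3}}{19} \approx -42.091$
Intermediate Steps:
$a{\left(j \right)} = \sqrt{20 + j}$
$M{\left(R,P \right)} = 5 - P$ ($M{\left(R,P \right)} = - P + 5 = 5 - P$)
$q = -42$ ($q = \left(-10 - 11\right) \left(5 - 3\right) = - 21 \left(5 - 3\right) = \left(-21\right) 2 = -42$)
$\frac{a{\left(7 \right)}}{D} + q = \frac{\sqrt{20 + 7}}{-57} - 42 = \sqrt{27} \left(- \frac{1}{57}\right) - 42 = 3 \sqrt{3} \left(- \frac{1}{57}\right) - 42 = - \frac{\sqrt{3}}{19} - 42 = -42 - \frac{\sqrt{3}}{19}$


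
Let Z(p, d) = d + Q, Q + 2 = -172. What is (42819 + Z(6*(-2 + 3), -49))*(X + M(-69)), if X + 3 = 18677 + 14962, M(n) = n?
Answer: 1429819932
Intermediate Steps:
Q = -174 (Q = -2 - 172 = -174)
Z(p, d) = -174 + d (Z(p, d) = d - 174 = -174 + d)
X = 33636 (X = -3 + (18677 + 14962) = -3 + 33639 = 33636)
(42819 + Z(6*(-2 + 3), -49))*(X + M(-69)) = (42819 + (-174 - 49))*(33636 - 69) = (42819 - 223)*33567 = 42596*33567 = 1429819932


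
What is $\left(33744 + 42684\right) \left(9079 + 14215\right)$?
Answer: $1780313832$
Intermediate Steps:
$\left(33744 + 42684\right) \left(9079 + 14215\right) = 76428 \cdot 23294 = 1780313832$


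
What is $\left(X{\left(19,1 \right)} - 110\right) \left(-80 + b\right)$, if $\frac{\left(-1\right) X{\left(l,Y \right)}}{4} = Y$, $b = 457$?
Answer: $-42978$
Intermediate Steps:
$X{\left(l,Y \right)} = - 4 Y$
$\left(X{\left(19,1 \right)} - 110\right) \left(-80 + b\right) = \left(\left(-4\right) 1 - 110\right) \left(-80 + 457\right) = \left(-4 - 110\right) 377 = \left(-114\right) 377 = -42978$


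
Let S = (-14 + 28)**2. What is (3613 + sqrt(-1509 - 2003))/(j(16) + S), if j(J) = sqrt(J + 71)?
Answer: (3613 + 2*I*sqrt(878))/(196 + sqrt(87)) ≈ 17.596 + 0.28862*I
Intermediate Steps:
j(J) = sqrt(71 + J)
S = 196 (S = 14**2 = 196)
(3613 + sqrt(-1509 - 2003))/(j(16) + S) = (3613 + sqrt(-1509 - 2003))/(sqrt(71 + 16) + 196) = (3613 + sqrt(-3512))/(sqrt(87) + 196) = (3613 + 2*I*sqrt(878))/(196 + sqrt(87))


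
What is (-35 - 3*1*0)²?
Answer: 1225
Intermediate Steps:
(-35 - 3*1*0)² = (-35 - 3*0)² = (-35 + 0)² = (-35)² = 1225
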